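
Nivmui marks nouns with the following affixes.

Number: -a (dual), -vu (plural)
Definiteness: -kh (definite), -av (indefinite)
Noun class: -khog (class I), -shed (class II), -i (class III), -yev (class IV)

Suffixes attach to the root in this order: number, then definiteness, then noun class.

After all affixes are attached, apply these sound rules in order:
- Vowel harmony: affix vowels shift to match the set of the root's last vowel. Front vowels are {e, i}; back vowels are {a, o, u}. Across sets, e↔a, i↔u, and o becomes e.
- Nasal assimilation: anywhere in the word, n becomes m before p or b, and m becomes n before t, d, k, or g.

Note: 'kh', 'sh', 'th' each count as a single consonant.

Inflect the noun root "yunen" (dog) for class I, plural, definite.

yunenvikhkheg

Attach number plural -vu → yunenvu.
Attach definiteness definite -kh → yunenvukh.
Attach noun class class I -khog → yunenvukhkhog.
Apply vowel harmony: yunenvukhkhog → yunenvikhkheg.
Nasal assimilation: no change.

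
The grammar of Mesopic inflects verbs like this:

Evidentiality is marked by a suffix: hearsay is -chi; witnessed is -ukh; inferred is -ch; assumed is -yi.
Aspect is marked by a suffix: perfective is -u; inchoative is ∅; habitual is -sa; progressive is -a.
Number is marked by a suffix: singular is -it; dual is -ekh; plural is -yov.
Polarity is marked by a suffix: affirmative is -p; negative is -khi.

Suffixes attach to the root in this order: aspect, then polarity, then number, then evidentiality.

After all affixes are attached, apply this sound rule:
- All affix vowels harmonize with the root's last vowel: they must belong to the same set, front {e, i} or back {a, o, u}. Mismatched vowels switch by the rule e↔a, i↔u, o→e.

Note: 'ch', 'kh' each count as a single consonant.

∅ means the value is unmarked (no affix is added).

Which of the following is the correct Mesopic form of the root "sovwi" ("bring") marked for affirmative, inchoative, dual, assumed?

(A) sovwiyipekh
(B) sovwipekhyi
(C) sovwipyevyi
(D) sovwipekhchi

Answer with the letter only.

B

aspect = inchoative: zero marking, form stays sovwi.
Attach polarity affirmative -p → sovwip.
Attach number dual -ekh → sovwipekh.
Attach evidentiality assumed -yi → sovwipekhyi.
Vowel harmony: no change.
So the correct form is sovwipekhyi, option (B).
(D) sovwipekhchi is wrong: it uses hearsay instead of assumed for evidentiality.
(C) sovwipyevyi is wrong: it uses plural instead of dual for number.
(A) sovwiyipekh is wrong: it has the affixes in the wrong order.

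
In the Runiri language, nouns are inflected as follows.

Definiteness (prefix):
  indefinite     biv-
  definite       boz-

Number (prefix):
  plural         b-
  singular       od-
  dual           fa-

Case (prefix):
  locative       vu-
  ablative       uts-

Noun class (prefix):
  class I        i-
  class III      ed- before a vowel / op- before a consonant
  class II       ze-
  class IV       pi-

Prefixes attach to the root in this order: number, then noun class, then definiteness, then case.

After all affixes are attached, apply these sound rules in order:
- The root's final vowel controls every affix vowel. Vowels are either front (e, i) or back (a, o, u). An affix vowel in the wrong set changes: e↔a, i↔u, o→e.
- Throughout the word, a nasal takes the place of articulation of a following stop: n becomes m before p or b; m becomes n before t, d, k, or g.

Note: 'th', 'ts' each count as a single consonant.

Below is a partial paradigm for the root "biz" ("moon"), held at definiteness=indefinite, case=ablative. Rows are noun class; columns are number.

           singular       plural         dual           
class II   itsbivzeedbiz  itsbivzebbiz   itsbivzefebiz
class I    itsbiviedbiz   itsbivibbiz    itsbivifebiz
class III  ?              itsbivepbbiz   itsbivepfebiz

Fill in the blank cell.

itsbivededbiz

Attach number singular od- → odbiz.
Attach noun class class III ed- (before vowel 'o') → edodbiz.
Attach definiteness indefinite biv- → bivedodbiz.
Attach case ablative uts- → utsbivedodbiz.
Apply vowel harmony: utsbivedodbiz → itsbivededbiz.
Nasal assimilation: no change.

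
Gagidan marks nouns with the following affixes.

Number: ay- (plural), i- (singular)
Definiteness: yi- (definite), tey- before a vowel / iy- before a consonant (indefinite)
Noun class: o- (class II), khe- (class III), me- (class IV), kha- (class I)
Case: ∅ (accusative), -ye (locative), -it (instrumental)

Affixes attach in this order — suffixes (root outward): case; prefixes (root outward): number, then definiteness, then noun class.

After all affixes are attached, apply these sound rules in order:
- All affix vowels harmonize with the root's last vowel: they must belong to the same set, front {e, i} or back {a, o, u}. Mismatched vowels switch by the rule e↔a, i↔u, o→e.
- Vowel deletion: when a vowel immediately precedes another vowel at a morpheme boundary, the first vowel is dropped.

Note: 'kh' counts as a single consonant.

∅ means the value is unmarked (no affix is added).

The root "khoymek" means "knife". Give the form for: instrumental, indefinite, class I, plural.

kheteyeykhoymekit

Attach number plural ay- → aykhoymek.
Attach case instrumental -it → aykhoymekit.
Attach definiteness indefinite tey- (before vowel 'a') → teyaykhoymekit.
Attach noun class class I kha- → khateyaykhoymekit.
Apply vowel harmony: khateyaykhoymekit → kheteyeykhoymekit.
Vowel deletion: no change.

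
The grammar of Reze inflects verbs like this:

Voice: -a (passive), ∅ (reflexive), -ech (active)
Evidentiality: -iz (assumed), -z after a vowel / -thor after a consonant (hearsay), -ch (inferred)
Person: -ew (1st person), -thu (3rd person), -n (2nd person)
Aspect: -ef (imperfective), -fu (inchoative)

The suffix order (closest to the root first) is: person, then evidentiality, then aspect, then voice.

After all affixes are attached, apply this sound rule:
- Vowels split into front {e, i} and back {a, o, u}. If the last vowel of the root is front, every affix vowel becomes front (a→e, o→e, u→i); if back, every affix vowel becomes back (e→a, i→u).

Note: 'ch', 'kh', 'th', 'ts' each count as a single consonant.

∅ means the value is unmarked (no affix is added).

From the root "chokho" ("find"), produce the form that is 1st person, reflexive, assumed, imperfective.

Attach person 1st person -ew → chokhoew.
Attach evidentiality assumed -iz → chokhoewiz.
Attach aspect imperfective -ef → chokhoewizef.
voice = reflexive: zero marking, form stays chokhoewizef.
Apply vowel harmony: chokhoewizef → chokhoawuzaf.

chokhoawuzaf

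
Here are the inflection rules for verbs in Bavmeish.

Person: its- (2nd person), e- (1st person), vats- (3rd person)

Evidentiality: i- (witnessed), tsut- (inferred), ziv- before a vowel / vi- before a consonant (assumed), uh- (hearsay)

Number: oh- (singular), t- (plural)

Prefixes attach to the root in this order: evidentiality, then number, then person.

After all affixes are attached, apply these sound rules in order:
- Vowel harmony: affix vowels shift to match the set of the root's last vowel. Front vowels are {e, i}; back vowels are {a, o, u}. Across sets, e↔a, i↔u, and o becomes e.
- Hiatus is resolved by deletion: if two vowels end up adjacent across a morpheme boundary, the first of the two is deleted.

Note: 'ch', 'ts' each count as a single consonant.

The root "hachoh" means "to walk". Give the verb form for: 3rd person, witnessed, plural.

vatstuhachoh

Attach evidentiality witnessed i- → ihachoh.
Attach number plural t- → tihachoh.
Attach person 3rd person vats- → vatstihachoh.
Apply vowel harmony: vatstihachoh → vatstuhachoh.
Vowel deletion: no change.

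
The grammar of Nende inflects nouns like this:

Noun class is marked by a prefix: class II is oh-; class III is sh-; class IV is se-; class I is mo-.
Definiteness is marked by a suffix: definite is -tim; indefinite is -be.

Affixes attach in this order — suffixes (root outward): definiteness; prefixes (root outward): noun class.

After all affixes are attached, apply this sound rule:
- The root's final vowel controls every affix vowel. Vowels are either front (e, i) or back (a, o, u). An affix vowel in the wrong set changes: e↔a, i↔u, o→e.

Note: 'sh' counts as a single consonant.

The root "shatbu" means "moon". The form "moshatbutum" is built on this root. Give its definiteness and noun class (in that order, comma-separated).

Segment: mo-shatbu-tim.
definiteness: -tim → definite.
noun class: mo- → class I.

definite, class I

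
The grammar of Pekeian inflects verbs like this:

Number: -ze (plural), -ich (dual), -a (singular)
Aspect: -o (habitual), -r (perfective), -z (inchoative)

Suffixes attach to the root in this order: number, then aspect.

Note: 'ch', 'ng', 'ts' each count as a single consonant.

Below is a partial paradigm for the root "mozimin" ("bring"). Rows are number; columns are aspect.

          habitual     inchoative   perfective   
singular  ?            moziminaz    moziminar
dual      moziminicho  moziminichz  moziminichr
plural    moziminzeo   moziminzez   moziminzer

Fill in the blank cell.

moziminao

Attach number singular -a → mozimina.
Attach aspect habitual -o → moziminao.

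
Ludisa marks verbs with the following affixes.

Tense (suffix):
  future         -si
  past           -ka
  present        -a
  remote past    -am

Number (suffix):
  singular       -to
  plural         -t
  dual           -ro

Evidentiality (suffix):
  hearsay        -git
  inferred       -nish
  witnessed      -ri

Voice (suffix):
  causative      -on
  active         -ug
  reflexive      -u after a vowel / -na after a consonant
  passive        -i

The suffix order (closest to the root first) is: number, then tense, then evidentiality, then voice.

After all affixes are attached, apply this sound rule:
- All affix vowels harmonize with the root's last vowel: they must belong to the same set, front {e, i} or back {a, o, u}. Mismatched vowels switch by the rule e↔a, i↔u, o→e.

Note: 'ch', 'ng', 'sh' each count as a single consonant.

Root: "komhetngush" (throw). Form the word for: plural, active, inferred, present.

komhetngushtanushug

Attach number plural -t → komhetngusht.
Attach tense present -a → komhetngushta.
Attach evidentiality inferred -nish → komhetngushtanish.
Attach voice active -ug → komhetngushtanishug.
Apply vowel harmony: komhetngushtanishug → komhetngushtanushug.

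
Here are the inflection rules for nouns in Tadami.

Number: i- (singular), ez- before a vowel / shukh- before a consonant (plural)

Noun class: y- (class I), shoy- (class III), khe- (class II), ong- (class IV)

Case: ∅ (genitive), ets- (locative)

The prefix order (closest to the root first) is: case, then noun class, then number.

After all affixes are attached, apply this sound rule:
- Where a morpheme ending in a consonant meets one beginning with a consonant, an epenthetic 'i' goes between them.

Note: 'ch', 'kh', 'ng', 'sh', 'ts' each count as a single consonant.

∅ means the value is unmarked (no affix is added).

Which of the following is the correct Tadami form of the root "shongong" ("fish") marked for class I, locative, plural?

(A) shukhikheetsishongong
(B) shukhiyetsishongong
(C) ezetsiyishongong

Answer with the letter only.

B

Attach case locative ets- → etsshongong.
Attach noun class class I y- → yetsshongong.
Attach number plural shukh- (before consonant 'y') → shukhyetsshongong.
Apply epenthesis: shukhyetsshongong → shukhiyetsishongong.
So the correct form is shukhiyetsishongong, option (B).
(A) shukhikheetsishongong is wrong: it uses class II instead of class I for noun class.
(C) ezetsiyishongong is wrong: it has the affixes in the wrong order.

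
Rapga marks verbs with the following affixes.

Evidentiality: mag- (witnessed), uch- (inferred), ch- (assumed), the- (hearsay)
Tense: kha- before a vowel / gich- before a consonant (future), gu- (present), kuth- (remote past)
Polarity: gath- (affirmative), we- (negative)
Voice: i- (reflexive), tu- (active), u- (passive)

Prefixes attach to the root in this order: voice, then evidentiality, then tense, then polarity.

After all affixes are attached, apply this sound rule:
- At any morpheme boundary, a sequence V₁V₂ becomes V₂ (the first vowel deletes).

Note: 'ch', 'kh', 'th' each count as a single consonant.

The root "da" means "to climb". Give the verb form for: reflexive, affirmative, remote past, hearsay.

gathkuththida

Attach voice reflexive i- → ida.
Attach evidentiality hearsay the- → theida.
Attach tense remote past kuth- → kuththeida.
Attach polarity affirmative gath- → gathkuththeida.
Apply vowel deletion: gathkuththeida → gathkuththida.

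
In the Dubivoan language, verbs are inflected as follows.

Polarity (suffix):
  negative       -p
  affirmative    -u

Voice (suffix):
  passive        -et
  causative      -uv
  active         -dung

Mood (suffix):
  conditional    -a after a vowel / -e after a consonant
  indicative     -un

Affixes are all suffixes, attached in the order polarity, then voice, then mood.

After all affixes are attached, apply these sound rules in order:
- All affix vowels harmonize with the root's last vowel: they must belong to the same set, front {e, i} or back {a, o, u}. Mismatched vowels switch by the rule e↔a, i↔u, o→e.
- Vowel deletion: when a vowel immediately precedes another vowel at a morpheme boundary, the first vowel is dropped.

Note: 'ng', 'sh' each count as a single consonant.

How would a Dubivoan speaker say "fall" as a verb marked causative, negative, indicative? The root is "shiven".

Attach polarity negative -p → shivenp.
Attach voice causative -uv → shivenpuv.
Attach mood indicative -un → shivenpuvun.
Apply vowel harmony: shivenpuvun → shivenpivin.
Vowel deletion: no change.

shivenpivin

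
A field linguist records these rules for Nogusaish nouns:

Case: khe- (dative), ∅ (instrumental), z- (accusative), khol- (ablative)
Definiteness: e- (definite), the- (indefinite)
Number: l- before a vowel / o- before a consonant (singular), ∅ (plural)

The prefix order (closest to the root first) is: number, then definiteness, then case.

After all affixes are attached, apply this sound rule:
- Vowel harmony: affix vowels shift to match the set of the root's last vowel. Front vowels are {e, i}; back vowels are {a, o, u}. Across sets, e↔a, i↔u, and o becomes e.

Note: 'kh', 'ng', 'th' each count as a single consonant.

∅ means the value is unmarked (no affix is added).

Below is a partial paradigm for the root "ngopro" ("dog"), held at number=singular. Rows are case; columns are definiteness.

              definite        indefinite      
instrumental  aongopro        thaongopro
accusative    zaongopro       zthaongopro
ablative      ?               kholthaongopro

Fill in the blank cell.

kholaongopro

Attach number singular o- (before consonant 'ng') → ongopro.
Attach definiteness definite e- → eongopro.
Attach case ablative khol- → kholeongopro.
Apply vowel harmony: kholeongopro → kholaongopro.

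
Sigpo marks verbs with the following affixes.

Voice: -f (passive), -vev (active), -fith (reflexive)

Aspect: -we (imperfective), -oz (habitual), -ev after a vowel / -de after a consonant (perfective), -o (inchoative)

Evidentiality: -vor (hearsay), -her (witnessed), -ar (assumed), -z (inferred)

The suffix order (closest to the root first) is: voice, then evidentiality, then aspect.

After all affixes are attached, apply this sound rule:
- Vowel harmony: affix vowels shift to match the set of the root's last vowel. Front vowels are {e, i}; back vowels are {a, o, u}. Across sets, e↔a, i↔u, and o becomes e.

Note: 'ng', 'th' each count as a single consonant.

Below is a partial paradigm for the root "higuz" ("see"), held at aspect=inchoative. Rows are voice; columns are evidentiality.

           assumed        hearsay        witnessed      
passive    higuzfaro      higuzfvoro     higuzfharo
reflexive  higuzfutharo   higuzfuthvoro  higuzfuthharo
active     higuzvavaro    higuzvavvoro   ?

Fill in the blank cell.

Attach voice active -vev → higuzvev.
Attach evidentiality witnessed -her → higuzvevher.
Attach aspect inchoative -o → higuzvevhero.
Apply vowel harmony: higuzvevhero → higuzvavharo.

higuzvavharo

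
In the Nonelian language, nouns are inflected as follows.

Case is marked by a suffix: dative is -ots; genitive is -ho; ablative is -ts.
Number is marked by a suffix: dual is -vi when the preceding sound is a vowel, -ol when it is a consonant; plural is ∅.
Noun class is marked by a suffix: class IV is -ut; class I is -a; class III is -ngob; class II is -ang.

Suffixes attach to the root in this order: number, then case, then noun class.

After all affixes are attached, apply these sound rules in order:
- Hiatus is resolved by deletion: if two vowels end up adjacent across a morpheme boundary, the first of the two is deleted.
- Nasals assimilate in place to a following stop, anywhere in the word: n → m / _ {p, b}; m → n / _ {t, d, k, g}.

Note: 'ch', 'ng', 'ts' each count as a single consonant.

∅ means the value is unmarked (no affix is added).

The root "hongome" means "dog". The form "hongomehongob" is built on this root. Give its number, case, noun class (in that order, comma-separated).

plural, genitive, class III

Segment: hongome-ho-ngob.
number: ∅ → plural.
case: -ho → genitive.
noun class: -ngob → class III.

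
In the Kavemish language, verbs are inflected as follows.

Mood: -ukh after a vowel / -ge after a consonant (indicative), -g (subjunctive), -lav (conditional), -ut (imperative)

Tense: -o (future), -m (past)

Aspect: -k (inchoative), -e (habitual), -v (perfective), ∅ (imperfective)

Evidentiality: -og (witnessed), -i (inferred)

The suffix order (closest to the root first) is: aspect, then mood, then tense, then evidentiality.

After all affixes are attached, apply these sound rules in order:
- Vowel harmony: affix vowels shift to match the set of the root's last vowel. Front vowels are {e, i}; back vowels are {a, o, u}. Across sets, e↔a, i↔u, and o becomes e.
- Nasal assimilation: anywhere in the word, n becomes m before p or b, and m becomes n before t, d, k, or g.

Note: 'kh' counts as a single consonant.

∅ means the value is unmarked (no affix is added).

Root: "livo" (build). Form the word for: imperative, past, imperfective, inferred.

aspect = imperfective: zero marking, form stays livo.
Attach mood imperative -ut → livout.
Attach tense past -m → livoutm.
Attach evidentiality inferred -i → livoutmi.
Apply vowel harmony: livoutmi → livoutmu.
Nasal assimilation: no change.

livoutmu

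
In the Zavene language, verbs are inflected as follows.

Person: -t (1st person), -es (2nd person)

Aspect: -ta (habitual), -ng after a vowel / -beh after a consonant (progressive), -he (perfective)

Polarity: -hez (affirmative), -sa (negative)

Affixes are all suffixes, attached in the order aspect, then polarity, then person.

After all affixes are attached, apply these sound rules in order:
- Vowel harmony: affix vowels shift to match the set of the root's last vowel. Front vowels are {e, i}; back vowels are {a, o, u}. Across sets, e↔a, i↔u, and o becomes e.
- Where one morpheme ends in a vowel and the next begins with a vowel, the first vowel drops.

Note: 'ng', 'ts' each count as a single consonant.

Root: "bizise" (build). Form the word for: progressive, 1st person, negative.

bizisengset

Attach aspect progressive -ng (after vowel 'e') → biziseng.
Attach polarity negative -sa → bizisengsa.
Attach person 1st person -t → bizisengsat.
Apply vowel harmony: bizisengsat → bizisengset.
Vowel deletion: no change.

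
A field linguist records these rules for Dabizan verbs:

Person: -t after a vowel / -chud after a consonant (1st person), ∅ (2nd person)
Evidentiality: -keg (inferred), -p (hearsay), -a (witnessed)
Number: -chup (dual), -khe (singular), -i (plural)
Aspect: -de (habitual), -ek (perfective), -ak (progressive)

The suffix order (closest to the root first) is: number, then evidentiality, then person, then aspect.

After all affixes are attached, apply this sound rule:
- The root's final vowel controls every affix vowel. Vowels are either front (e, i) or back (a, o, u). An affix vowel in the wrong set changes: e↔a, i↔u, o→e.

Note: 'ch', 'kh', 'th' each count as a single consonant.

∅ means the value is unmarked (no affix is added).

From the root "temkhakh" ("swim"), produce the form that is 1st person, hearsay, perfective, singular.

Attach number singular -khe → temkhakhkhe.
Attach evidentiality hearsay -p → temkhakhkhep.
Attach person 1st person -chud (after consonant 'p') → temkhakhkhepchud.
Attach aspect perfective -ek → temkhakhkhepchudek.
Apply vowel harmony: temkhakhkhepchudek → temkhakhkhapchudak.

temkhakhkhapchudak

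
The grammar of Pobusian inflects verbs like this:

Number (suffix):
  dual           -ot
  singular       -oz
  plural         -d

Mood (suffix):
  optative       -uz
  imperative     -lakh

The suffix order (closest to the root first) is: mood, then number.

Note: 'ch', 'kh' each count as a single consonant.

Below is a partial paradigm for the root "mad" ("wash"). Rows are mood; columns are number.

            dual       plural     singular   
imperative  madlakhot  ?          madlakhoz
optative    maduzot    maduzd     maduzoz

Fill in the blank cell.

madlakhd

Attach mood imperative -lakh → madlakh.
Attach number plural -d → madlakhd.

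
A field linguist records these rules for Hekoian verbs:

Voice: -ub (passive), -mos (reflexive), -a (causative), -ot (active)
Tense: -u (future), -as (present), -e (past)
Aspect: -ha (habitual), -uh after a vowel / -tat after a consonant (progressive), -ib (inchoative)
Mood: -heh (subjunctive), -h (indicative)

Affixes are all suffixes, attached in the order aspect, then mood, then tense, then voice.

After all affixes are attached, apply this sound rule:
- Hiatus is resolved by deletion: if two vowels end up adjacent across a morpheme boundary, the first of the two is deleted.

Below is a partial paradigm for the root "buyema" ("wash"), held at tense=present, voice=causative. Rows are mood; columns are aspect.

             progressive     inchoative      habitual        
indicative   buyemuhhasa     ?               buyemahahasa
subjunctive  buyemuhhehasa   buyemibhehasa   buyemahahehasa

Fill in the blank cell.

Attach aspect inchoative -ib → buyemaib.
Attach mood indicative -h → buyemaibh.
Attach tense present -as → buyemaibhas.
Attach voice causative -a → buyemaibhasa.
Apply vowel deletion: buyemaibhasa → buyemibhasa.

buyemibhasa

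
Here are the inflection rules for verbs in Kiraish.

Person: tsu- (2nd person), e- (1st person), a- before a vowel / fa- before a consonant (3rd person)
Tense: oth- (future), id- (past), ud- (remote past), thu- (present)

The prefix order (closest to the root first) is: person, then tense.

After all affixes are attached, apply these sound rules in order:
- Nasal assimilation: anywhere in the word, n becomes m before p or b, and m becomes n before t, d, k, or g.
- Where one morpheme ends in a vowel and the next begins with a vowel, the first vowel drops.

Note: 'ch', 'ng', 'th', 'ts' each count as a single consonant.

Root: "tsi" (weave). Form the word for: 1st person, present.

thetsi

Attach person 1st person e- → etsi.
Attach tense present thu- → thuetsi.
Nasal assimilation: no change.
Apply vowel deletion: thuetsi → thetsi.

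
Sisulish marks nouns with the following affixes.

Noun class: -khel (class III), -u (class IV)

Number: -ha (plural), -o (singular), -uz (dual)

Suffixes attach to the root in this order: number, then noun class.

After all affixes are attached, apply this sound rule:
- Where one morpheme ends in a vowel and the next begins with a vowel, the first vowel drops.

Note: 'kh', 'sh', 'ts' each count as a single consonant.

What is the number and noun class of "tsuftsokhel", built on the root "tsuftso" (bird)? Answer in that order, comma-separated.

singular, class III

Segment: tsuftso-o-khel.
number: -o → singular.
noun class: -khel → class III.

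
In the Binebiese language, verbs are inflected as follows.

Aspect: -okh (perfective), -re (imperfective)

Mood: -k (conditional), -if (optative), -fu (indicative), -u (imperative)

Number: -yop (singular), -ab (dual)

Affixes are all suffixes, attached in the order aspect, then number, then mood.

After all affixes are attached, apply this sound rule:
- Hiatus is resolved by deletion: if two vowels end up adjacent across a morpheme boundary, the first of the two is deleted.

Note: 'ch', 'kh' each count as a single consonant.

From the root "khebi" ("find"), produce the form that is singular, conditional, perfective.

khebokhyopk

Attach aspect perfective -okh → khebiokh.
Attach number singular -yop → khebiokhyop.
Attach mood conditional -k → khebiokhyopk.
Apply vowel deletion: khebiokhyopk → khebokhyopk.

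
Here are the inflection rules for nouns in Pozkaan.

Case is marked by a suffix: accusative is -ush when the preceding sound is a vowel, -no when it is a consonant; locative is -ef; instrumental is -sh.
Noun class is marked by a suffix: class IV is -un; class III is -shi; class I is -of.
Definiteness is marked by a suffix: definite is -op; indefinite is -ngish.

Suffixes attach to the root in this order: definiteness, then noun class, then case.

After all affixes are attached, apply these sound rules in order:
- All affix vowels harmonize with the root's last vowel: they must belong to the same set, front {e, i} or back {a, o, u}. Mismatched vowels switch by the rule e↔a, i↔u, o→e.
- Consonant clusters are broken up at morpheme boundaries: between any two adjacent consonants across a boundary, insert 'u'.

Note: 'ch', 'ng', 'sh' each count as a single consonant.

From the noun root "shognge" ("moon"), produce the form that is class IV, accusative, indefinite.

shogngengishinune

Attach definiteness indefinite -ngish → shogngengish.
Attach noun class class IV -un → shogngengishun.
Attach case accusative -no (after consonant 'n') → shogngengishunno.
Apply vowel harmony: shogngengishunno → shogngengishinne.
Apply epenthesis: shogngengishinne → shogngengishinune.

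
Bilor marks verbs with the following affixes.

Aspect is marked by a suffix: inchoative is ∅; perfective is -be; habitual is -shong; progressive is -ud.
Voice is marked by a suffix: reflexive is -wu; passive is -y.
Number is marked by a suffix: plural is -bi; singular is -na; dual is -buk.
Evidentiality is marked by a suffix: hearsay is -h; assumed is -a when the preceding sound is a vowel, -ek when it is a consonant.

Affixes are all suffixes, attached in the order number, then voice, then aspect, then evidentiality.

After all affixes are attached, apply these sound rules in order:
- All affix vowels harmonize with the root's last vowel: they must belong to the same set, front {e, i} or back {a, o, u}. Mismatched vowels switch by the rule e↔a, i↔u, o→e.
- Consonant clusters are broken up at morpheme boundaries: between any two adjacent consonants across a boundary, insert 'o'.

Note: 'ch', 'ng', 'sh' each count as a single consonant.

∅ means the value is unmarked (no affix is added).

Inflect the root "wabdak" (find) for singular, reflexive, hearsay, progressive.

wabdakonawuudoh

Attach number singular -na → wabdakna.
Attach voice reflexive -wu → wabdaknawu.
Attach aspect progressive -ud → wabdaknawuud.
Attach evidentiality hearsay -h → wabdaknawuudh.
Vowel harmony: no change.
Apply epenthesis: wabdaknawuudh → wabdakonawuudoh.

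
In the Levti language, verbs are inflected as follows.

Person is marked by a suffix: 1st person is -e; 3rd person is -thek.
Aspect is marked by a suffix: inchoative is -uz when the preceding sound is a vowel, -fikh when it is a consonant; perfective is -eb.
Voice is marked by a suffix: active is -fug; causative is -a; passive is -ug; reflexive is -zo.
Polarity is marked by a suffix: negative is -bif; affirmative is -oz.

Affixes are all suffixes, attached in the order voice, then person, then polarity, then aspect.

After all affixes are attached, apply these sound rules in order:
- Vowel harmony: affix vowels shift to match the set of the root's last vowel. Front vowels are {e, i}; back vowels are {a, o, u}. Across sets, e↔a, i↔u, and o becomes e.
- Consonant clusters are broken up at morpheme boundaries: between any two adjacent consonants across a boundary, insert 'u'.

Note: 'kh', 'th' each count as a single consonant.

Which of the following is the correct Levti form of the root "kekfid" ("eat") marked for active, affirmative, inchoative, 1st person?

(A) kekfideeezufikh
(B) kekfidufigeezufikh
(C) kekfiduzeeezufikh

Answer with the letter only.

B

Attach voice active -fug → kekfidfug.
Attach person 1st person -e → kekfidfuge.
Attach polarity affirmative -oz → kekfidfugeoz.
Attach aspect inchoative -fikh (after consonant 'z') → kekfidfugeozfikh.
Apply vowel harmony: kekfidfugeozfikh → kekfidfigeezfikh.
Apply epenthesis: kekfidfigeezfikh → kekfidufigeezufikh.
So the correct form is kekfidufigeezufikh, option (B).
(C) kekfiduzeeezufikh is wrong: it uses reflexive instead of active for voice.
(A) kekfideeezufikh is wrong: it uses causative instead of active for voice.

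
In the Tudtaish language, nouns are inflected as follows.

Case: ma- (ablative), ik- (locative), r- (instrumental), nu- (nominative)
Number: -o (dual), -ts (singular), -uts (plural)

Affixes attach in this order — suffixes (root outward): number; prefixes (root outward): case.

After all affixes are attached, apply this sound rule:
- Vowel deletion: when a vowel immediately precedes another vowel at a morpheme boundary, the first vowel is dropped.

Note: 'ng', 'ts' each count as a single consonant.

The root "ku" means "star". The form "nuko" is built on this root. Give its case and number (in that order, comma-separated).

Segment: nu-ku-o.
case: nu- → nominative.
number: -o → dual.

nominative, dual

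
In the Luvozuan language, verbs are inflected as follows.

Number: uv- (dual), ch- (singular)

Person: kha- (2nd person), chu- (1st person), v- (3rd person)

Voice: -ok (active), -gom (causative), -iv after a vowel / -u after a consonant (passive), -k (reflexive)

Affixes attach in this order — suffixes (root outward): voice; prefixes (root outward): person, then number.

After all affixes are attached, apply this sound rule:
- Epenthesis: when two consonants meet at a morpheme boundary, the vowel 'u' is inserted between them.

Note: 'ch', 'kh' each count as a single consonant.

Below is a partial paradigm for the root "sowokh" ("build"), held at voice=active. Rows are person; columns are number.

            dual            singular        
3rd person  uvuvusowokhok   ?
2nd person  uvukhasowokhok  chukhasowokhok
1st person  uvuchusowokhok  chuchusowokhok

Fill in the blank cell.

Attach voice active -ok → sowokhok.
Attach person 3rd person v- → vsowokhok.
Attach number singular ch- → chvsowokhok.
Apply epenthesis: chvsowokhok → chuvusowokhok.

chuvusowokhok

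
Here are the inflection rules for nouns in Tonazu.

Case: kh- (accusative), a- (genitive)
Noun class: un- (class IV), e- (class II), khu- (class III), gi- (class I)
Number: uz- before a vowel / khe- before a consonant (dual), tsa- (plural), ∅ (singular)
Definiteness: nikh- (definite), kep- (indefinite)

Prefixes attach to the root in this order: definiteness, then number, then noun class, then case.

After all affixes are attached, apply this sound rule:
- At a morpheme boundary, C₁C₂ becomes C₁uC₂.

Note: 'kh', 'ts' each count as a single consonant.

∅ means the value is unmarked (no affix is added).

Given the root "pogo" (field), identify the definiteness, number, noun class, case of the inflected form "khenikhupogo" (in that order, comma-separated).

definite, singular, class II, accusative

Segment: kh-e-nikh-pogo.
definiteness: nikh- → definite.
number: ∅ → singular.
noun class: e- → class II.
case: kh- → accusative.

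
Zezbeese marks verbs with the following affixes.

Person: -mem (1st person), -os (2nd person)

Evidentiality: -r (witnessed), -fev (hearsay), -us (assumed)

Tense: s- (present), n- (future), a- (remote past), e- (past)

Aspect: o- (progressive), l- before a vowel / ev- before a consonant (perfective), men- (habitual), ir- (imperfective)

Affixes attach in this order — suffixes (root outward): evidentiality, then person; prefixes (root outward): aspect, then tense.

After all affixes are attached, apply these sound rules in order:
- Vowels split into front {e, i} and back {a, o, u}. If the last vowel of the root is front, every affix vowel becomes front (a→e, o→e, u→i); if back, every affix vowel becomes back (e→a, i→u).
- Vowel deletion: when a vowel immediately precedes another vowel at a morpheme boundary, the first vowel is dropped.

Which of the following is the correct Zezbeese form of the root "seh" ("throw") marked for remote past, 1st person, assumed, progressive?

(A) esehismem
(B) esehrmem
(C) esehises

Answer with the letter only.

A

Attach aspect progressive o- → oseh.
Attach tense remote past a- → aoseh.
Attach evidentiality assumed -us → aosehus.
Attach person 1st person -mem → aosehusmem.
Apply vowel harmony: aosehusmem → eesehismem.
Apply vowel deletion: eesehismem → esehismem.
So the correct form is esehismem, option (A).
(C) esehises is wrong: it uses 2nd person instead of 1st person for person.
(B) esehrmem is wrong: it uses witnessed instead of assumed for evidentiality.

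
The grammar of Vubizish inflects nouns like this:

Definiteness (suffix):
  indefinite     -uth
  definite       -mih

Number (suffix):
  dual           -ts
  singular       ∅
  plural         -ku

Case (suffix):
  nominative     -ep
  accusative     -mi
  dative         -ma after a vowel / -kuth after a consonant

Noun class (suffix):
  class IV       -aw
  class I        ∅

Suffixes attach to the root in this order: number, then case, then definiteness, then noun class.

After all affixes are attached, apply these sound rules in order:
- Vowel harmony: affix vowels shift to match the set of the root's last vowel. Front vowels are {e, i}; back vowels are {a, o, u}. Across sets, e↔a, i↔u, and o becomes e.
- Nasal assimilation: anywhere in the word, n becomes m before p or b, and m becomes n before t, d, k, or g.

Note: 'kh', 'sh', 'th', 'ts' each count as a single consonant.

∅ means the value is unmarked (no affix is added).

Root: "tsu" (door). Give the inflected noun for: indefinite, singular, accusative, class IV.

tsumuuthaw

number = singular: zero marking, form stays tsu.
Attach case accusative -mi → tsumi.
Attach definiteness indefinite -uth → tsumiuth.
Attach noun class class IV -aw → tsumiuthaw.
Apply vowel harmony: tsumiuthaw → tsumuuthaw.
Nasal assimilation: no change.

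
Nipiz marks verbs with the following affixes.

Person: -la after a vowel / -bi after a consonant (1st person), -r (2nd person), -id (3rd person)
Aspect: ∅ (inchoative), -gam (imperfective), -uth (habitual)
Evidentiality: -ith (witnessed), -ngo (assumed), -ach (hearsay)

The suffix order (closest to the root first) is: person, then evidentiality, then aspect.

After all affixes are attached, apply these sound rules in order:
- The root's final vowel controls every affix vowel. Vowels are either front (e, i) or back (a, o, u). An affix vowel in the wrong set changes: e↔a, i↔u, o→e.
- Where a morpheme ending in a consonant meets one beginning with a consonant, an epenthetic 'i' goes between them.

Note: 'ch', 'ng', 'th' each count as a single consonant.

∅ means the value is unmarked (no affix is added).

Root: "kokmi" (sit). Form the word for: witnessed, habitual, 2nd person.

Attach person 2nd person -r → kokmir.
Attach evidentiality witnessed -ith → kokmirith.
Attach aspect habitual -uth → kokmirithuth.
Apply vowel harmony: kokmirithuth → kokmirithith.
Epenthesis: no change.

kokmirithith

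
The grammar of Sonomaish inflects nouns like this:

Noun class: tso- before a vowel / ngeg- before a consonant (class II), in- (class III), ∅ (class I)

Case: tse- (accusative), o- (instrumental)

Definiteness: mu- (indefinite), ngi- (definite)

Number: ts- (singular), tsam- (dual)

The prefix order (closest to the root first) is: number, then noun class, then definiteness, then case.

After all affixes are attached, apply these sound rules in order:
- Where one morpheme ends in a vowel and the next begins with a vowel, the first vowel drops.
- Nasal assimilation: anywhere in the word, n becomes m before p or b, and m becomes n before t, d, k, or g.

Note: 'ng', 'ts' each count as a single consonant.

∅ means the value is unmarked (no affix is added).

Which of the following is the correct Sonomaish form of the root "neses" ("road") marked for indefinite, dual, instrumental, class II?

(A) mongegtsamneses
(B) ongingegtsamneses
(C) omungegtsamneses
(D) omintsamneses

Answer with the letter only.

Attach number dual tsam- → tsamneses.
Attach noun class class II ngeg- (before consonant 'ts') → ngegtsamneses.
Attach definiteness indefinite mu- → mungegtsamneses.
Attach case instrumental o- → omungegtsamneses.
Vowel deletion: no change.
Nasal assimilation: no change.
So the correct form is omungegtsamneses, option (C).
(D) omintsamneses is wrong: it uses class III instead of class II for noun class.
(A) mongegtsamneses is wrong: it has the affixes in the wrong order.
(B) ongingegtsamneses is wrong: it uses definite instead of indefinite for definiteness.

C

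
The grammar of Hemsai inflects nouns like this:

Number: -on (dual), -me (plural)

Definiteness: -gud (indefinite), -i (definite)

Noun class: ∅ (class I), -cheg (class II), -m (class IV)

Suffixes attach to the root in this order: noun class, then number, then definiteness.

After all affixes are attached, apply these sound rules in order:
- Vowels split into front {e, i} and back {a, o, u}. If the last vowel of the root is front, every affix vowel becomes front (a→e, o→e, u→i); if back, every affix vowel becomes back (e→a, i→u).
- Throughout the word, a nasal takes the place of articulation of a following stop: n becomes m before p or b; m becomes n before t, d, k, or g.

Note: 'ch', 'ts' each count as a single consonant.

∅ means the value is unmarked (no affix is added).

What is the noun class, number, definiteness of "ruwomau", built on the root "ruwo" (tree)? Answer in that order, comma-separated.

class I, plural, definite

Segment: ruwo-me-i.
noun class: ∅ → class I.
number: -me → plural.
definiteness: -i → definite.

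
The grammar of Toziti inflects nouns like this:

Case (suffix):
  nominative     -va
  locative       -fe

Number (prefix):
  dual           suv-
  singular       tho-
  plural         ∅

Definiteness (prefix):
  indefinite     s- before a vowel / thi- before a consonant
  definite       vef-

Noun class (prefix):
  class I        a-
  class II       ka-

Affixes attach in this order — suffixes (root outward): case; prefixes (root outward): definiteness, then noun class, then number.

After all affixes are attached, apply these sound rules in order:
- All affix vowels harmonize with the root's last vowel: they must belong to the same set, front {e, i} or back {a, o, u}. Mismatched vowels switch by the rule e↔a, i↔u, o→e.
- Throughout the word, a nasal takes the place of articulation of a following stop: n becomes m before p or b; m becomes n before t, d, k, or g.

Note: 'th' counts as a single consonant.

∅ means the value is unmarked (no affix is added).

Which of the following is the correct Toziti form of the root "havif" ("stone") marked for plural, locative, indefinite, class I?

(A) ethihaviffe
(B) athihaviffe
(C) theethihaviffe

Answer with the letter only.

Attach definiteness indefinite thi- (before consonant 'h') → thihavif.
Attach noun class class I a- → athihavif.
number = plural: zero marking, form stays athihavif.
Attach case locative -fe → athihaviffe.
Apply vowel harmony: athihaviffe → ethihaviffe.
Nasal assimilation: no change.
So the correct form is ethihaviffe, option (A).
(B) athihaviffe is wrong: it fails to apply the sound rule(s).
(C) theethihaviffe is wrong: it uses singular instead of plural for number.

A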